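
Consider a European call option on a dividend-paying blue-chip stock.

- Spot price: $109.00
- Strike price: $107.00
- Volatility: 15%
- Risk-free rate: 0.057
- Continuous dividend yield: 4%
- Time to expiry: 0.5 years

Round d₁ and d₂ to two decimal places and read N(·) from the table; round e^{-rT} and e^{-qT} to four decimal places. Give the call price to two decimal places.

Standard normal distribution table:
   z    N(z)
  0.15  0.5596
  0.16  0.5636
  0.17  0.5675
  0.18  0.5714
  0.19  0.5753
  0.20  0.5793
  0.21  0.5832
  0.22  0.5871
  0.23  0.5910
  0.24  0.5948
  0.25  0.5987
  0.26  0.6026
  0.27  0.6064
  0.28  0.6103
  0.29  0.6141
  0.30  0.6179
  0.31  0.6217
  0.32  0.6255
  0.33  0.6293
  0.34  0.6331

$6.18

σ√T = 0.15·√0.5 = 0.1061
d₁ = [ln(109/107) + (0.057 − 0.04 + 0.15²/2)·0.5] / 0.1061 = [0.0185 + 0.0141] / 0.1061 = 0.3078 ≈ 0.31
d₂ = d₁ − σ√T = 0.3078 − 0.1061 = 0.2017 ≈ 0.20
exp(−qT) = exp(−0.04·0.5) = 0.9802;  exp(−rT) = exp(−0.057·0.5) = 0.9719
N(d₁) = N(0.31) = 0.6217;  N(d₂) = N(0.20) = 0.5793
C = 109·0.9802·0.6217 − 107·0.9719·0.5793 = 66.4235 − 60.2433 = 6.1802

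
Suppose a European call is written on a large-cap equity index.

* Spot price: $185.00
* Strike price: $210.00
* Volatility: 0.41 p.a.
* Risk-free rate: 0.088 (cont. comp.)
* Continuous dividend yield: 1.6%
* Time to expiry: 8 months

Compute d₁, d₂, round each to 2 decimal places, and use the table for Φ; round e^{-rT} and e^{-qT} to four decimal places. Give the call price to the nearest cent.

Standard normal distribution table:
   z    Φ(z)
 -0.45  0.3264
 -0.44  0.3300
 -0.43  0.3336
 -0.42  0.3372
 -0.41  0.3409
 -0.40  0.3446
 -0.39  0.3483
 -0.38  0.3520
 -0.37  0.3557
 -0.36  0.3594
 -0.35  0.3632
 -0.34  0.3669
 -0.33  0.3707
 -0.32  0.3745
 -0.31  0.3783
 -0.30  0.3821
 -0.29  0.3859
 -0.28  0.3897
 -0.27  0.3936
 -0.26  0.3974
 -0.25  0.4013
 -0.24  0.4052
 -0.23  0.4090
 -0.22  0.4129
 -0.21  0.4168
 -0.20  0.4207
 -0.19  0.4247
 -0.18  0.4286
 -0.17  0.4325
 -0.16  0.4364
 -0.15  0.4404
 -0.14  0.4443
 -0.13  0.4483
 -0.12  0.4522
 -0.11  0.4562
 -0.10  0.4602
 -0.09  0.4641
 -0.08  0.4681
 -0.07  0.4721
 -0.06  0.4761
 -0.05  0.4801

$18.17

σ√T = 0.41 × 0.8165 = 0.3348
d₁ = [ln(185/210) + (0.088 − 0.016 + 0.41²/2)·0.6667] / 0.3348 = [-0.1268 + 0.1040] / 0.3348 = -0.0679 ⇒ -0.07
d₂ = d₁ − σ√T = -0.0679 − 0.3348 = -0.4026 ⇒ -0.40
exp(−qT) = exp(−0.016·0.6667) = 0.9894;  exp(−rT) = exp(−0.088·0.6667) = 0.9430
N(d₁) = N(-0.07) = 0.4721;  N(d₂) = N(-0.40) = 0.3446
C = 185·0.9894·0.4721 − 210·0.9430·0.3446 = 86.4127 − 68.2411 = 18.1716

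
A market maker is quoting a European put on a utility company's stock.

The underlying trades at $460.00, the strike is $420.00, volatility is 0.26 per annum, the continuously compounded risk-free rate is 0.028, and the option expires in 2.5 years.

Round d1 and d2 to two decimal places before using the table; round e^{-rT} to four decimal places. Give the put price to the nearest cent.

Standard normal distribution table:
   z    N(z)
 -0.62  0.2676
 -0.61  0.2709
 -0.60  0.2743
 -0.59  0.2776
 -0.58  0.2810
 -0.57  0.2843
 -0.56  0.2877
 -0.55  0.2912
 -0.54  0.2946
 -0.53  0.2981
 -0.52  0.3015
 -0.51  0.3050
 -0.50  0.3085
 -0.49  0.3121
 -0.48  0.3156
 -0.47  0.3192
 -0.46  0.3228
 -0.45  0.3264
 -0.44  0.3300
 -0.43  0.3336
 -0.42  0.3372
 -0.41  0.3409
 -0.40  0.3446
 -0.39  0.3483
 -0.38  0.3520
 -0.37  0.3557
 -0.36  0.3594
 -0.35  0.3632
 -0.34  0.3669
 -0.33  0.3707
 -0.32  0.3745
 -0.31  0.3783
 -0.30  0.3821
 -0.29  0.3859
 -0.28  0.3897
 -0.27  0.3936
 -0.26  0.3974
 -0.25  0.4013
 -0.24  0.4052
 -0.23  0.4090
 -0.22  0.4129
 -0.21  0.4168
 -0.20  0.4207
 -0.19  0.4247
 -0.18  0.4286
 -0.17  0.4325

σ√T = 0.26 × 1.5811 = 0.4111
d₁ = [ln(460/420) + (0.028 + 0.26²/2)·2.5] / 0.4111 = [0.0910 + 0.1545] / 0.4111 = 0.5971 ≈ 0.60
d₂ = d₁ − σ√T = 0.5971 − 0.4111 = 0.1860 ≈ 0.19
e^(−rT) = e^(−0.028·2.5) = 0.9324
N(−d₂) = N(-0.19) = 0.4247;  N(−d₁) = N(-0.60) = 0.2743
P = 420·0.9324·0.4247 − 460·0.2743 = 166.3159 − 126.1780 = 40.1379

$40.14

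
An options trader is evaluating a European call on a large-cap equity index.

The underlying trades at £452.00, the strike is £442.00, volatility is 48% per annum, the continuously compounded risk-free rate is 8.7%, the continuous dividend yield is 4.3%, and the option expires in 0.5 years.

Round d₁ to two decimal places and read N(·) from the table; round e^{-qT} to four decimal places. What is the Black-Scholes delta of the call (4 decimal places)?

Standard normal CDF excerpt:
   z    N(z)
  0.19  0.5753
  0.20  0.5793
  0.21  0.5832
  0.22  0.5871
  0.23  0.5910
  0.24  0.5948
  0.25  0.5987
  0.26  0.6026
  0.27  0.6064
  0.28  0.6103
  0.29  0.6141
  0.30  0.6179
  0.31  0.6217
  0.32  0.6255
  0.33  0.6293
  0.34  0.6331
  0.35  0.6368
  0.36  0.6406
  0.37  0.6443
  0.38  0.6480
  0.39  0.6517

0.6047

σ√T = 0.48·√0.5 = 0.3394
d₁ = [ln(452/442) + (0.087 − 0.043 + 0.48²/2)·0.5] / 0.3394 = [0.0224 + 0.0796] / 0.3394 = 0.3004 ≈ 0.30
N(d₁) = N(0.30) = 0.6179
Δ_call = e^(−qT)·N(d₁) = 0.9787·0.6179 = 0.6047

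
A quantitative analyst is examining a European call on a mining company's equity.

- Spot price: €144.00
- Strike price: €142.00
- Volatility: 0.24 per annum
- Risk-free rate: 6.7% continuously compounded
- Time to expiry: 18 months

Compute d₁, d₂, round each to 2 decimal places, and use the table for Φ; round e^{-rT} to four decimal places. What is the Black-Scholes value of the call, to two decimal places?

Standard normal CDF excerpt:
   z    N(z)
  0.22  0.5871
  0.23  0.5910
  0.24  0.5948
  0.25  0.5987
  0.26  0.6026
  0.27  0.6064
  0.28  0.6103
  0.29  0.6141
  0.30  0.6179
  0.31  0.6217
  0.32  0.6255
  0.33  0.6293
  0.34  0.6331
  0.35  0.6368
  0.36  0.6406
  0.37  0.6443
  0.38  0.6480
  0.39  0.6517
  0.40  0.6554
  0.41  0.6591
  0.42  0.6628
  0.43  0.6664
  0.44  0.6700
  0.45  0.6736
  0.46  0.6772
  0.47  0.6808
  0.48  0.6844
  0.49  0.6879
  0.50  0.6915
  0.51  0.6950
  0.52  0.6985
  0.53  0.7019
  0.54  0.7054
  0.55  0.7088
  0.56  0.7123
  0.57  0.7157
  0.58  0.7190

€25.19

σ√T = 0.24 × 1.2247 = 0.2939
d₁ = [ln(144/142) + (0.067 + 0.24²/2)·1.5] / 0.2939 = [0.0140 + 0.1437] / 0.2939 = 0.5365 which rounds to 0.54
d₂ = d₁ − σ√T = 0.5365 − 0.2939 = 0.2425 which rounds to 0.24
exp(−rT) = exp(−0.067·1.5) = 0.9044
N(d₁) = N(0.54) = 0.7054;  N(d₂) = N(0.24) = 0.5948
C = 144·0.7054 − 142·0.9044·0.5948 = 101.5776 − 76.3871 = 25.1905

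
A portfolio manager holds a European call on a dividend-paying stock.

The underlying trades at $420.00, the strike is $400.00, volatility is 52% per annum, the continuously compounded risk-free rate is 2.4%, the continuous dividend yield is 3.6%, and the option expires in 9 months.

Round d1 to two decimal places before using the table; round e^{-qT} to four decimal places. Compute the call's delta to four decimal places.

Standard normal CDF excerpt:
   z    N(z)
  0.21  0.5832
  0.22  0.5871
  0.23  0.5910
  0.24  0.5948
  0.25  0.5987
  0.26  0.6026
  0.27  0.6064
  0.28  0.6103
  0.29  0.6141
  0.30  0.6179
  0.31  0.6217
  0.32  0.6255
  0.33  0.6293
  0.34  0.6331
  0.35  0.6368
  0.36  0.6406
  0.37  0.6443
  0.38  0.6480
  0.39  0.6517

0.6052

σ√T = 0.52 × 0.8660 = 0.4503
d₁ = [ln(420/400) + (0.024 − 0.036 + 0.52²/2)·0.75] / 0.4503 = [0.0488 + 0.0924] / 0.4503 = 0.3135 → 0.31
N(d₁) = N(0.31) = 0.6217
Δ_call = e^(−qT)·N(d₁) = 0.9734·0.6217 = 0.6052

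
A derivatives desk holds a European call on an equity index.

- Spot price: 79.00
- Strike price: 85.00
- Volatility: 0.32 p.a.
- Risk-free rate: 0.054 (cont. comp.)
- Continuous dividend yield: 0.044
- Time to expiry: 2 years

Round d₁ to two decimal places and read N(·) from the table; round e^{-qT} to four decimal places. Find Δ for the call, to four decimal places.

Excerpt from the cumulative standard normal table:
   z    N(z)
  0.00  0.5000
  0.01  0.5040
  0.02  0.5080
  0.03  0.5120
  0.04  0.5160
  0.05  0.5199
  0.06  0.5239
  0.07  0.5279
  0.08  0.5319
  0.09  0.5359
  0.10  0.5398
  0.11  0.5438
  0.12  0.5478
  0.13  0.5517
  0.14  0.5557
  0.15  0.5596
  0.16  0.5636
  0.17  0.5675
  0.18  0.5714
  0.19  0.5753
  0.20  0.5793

σ√T = 0.32 × 1.4142 = 0.4525
d₁ = [ln(79/85) + (0.054 − 0.044 + 0.32²/2)·2] / 0.4525 = [-0.0732 + 0.1224] / 0.4525 = 0.1087 ≈ 0.11
N(d₁) = N(0.11) = 0.5438
Δ_call = e^(−qT)·N(d₁) = 0.9158·0.5438 = 0.4980

0.4980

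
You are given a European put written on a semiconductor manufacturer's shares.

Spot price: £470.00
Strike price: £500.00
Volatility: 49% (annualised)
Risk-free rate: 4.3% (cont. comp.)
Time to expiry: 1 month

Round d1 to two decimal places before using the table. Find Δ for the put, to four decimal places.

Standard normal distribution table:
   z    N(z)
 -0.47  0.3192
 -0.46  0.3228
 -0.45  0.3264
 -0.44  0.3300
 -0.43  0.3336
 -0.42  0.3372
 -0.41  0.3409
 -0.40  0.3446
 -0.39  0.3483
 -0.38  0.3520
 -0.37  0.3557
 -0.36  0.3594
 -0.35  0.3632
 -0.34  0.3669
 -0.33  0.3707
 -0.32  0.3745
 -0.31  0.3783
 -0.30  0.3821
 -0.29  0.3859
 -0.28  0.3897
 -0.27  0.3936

-0.6331

σ√T = 0.49 × 0.2887 = 0.1415
d₁ = [ln(470/500) + (0.043 + 0.49²/2)·0.08333] / 0.1415 = [-0.0619 + 0.0136] / 0.1415 = -0.3414 which rounds to -0.34
N(d₁) = N(-0.34) = 0.3669
Δ_put = N(d₁) − 1 = 0.3669 − 1 = -0.6331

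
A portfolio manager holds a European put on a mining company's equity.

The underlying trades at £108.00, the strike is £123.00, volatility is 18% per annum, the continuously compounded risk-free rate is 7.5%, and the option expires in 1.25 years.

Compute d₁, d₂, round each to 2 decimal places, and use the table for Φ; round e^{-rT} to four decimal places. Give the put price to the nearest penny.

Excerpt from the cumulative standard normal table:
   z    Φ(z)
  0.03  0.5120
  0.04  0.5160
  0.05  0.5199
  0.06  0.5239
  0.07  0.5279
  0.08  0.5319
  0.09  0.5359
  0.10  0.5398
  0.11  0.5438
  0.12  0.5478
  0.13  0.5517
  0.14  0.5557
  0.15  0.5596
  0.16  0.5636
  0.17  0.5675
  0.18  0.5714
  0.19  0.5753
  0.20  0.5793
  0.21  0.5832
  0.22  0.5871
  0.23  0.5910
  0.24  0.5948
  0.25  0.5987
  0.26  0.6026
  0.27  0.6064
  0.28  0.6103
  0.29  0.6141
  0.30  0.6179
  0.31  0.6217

£10.90

σ√T = 0.18 × 1.1180 = 0.2012
ln(S/K) + (r + σ²/2)T = ln(108/123) + (0.075 + 0.18²/2)·1.25 = -0.1301 + 0.1140 = -0.0161
d₁ = -0.0161 / 0.2012 = -0.0798 which rounds to -0.08
d₂ = d₁ − σ√T = -0.0798 − 0.2012 = -0.2810 which rounds to -0.28
exp(−rT) = exp(−0.075·1.25) = 0.9105
N(−d₂) = N(0.28) = 0.6103;  N(−d₁) = N(0.08) = 0.5319
P = 123·0.9105·0.6103 − 108·0.5319 = 68.3484 − 57.4452 = 10.9032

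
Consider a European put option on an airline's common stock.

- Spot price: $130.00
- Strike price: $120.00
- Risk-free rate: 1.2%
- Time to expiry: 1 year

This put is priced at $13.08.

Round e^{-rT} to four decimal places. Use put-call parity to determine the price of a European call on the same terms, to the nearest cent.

$24.51

e^(−rT) = e^(−0.012·1) = 0.9881
Put-call parity: C − P = S − K·e^(−rT) = 130 − 120·0.9881 = 130 − 118.5720 = 11.4280
C = P + (C − P) = 13.08 + (11.4280) = 24.5080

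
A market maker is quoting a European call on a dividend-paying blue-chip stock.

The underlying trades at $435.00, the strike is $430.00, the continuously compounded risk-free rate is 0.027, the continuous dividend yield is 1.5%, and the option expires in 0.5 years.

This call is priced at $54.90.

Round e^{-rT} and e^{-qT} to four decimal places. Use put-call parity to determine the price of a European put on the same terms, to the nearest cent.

exp(−qT) = exp(−0.015·0.5) = 0.9925;  exp(−rT) = exp(−0.027·0.5) = 0.9866
Put-call parity: C − P = S·e^(−qT) − K·e^(−rT) = 435·0.9925 − 430·0.9866 = 431.7375 − 424.2380 = 7.4995
P = C − (C − P) = 54.90 − (7.4995) = 47.4005

$47.40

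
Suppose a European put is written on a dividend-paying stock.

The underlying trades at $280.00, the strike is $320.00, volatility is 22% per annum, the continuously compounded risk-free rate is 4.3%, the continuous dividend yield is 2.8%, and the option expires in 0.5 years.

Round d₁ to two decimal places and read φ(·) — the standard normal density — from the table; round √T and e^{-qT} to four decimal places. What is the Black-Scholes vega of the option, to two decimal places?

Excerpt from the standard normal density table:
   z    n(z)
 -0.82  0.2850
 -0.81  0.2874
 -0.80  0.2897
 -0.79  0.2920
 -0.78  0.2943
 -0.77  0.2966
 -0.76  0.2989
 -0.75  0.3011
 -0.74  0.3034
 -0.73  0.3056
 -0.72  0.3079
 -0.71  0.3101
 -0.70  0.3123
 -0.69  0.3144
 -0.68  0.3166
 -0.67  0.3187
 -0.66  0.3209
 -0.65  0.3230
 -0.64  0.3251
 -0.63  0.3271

T = 0.5;  σ√T = 0.1556
d₁ = [ln(280/320) + (0.043 − 0.028 + 0.22²/2)·0.5] / 0.1556 = [-0.1335 + 0.0196] / 0.1556 = -0.7324 which rounds to -0.73
√T = √0.5 = 0.7071
φ(d₁) = φ(-0.73) = 0.3056
e^(−qT) = e^(−0.028·0.5) = 0.9861
vega = S·e^(−qT)·φ(d₁)·√T = 280·0.9861·0.3056·0.7071 = 59.6641

59.66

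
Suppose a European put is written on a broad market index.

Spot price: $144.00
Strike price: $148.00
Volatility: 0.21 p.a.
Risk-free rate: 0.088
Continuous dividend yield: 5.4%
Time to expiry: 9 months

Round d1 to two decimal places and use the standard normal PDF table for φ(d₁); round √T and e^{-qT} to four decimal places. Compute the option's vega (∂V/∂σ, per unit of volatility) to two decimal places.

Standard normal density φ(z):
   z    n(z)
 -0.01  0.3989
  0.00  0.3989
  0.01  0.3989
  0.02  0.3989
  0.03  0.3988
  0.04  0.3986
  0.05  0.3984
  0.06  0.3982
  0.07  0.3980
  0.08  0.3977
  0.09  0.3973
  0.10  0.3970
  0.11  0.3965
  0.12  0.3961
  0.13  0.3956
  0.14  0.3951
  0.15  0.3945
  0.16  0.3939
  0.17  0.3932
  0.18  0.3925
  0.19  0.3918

σ√T = 0.21·√0.75 = 0.1819
d₁ = [ln(144/148) + (0.088 − 0.054 + 0.21²/2)·0.75] / 0.1819 = [-0.0274 + 0.0420] / 0.1819 = 0.0805 ⇒ 0.08
√T = √0.75 = 0.8660
φ(d₁) = φ(0.08) = 0.3977
exp(−qT) = exp(−0.054·0.75) = 0.9603
vega = S·exp(−qT)·φ(d₁)·√T = 144·0.9603·0.3977·0.8660 = 47.6259
(The call has the same vega.)

47.63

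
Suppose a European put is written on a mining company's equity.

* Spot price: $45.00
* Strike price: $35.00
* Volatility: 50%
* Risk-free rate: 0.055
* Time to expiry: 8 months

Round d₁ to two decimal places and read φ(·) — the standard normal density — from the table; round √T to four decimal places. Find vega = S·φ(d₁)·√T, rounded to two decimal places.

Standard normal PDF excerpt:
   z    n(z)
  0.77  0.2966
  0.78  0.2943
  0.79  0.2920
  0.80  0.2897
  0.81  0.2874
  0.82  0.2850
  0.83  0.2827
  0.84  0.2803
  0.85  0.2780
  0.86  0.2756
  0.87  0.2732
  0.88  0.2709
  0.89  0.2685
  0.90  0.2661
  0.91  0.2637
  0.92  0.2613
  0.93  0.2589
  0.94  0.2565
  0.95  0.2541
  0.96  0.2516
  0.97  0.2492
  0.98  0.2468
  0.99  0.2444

9.69

σ√T = 0.5 × 0.8165 = 0.4082
d₁ = [ln(45/35) + (0.055 + 0.5²/2)·0.6667] / 0.4082 = [0.2513 + 0.1200] / 0.4082 = 0.9095 ⇒ 0.91
√T = √0.6667 = 0.8165
φ(d₁) = φ(0.91) = 0.2637
vega = S·φ(d₁)·√T = 45·0.2637·0.8165 = 9.6890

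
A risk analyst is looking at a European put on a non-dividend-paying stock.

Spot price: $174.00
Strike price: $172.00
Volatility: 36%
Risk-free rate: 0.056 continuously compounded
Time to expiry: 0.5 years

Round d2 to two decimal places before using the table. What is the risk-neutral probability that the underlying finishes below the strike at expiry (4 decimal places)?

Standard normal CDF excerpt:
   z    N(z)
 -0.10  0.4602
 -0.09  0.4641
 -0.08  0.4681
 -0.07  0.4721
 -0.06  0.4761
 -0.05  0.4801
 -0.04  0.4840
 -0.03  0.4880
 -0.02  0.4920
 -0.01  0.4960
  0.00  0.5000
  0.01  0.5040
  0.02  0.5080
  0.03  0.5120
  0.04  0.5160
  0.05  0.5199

σ√T = 0.36 × 0.7071 = 0.2546
d₁ = [ln(174/172) + (0.056 + 0.36²/2)·0.5] / 0.2546 = [0.0116 + 0.0604] / 0.2546 = 0.2827 ≈ 0.28
d₂ = d₁ − σ√T = 0.2827 − 0.2546 = 0.0281 ≈ 0.03
Risk-neutral Pr[S_T < K] = N(−d₂) = N(-0.03) = 0.4880

0.4880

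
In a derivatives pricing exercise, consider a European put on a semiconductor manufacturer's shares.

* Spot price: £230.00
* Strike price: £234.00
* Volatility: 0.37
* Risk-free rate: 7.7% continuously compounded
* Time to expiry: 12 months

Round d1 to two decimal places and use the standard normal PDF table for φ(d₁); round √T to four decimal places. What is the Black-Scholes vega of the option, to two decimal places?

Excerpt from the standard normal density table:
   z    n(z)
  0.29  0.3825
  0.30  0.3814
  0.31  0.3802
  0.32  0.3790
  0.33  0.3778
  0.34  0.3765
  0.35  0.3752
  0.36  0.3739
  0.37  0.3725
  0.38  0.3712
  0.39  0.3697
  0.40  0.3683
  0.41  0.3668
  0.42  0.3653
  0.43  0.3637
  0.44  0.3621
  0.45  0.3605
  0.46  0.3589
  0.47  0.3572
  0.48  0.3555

86.30

σ√T = 0.37 × 1.0000 = 0.3700
d₁ = [ln(230/234) + (0.077 + ½·0.37²)·1] / (σ√T) = (-0.0172 + 0.1454) / 0.3700 = 0.3465 → 0.35
√T = √1 = 1.0000
φ(d₁) = φ(0.35) = 0.3752
vega = S·φ(d₁)·√T = 230·0.3752·1.0000 = 86.2960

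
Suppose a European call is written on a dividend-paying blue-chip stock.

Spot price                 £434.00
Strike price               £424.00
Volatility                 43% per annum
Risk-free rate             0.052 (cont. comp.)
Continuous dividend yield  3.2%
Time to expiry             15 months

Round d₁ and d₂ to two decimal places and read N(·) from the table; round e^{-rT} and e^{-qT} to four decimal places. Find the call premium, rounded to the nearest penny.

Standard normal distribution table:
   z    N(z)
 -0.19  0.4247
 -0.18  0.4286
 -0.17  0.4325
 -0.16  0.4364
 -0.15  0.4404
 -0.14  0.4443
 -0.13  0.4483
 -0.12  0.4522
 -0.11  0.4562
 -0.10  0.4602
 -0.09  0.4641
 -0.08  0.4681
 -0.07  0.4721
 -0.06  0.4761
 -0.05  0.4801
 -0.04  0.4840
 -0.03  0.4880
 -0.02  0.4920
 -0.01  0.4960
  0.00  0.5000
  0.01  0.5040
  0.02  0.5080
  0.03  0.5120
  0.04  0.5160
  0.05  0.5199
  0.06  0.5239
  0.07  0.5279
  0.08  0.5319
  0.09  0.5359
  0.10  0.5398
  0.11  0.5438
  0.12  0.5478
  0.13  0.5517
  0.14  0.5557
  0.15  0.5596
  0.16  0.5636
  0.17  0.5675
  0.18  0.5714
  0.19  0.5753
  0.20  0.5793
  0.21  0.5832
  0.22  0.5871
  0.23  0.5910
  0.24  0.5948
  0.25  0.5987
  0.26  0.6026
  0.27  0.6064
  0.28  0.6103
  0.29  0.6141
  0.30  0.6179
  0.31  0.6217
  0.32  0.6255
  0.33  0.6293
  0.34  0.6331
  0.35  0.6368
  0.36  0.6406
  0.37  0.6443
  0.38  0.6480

T = 1.25;  σ√T = 0.4808
ln(S/K) + (r − q + σ²/2)T = ln(434/424) + (0.052 − 0.032 + 0.43²/2)·1.25 = 0.0233 + 0.1406 = 0.1639
d₁ = 0.1639 / 0.4808 = 0.3409 ≈ 0.34
d₂ = d₁ − σ√T = 0.3409 − 0.4808 = -0.1399 ≈ -0.14
exp(−qT) = exp(−0.032·1.25) = 0.9608;  exp(−rT) = exp(−0.052·1.25) = 0.9371
N(d₁) = N(0.34) = 0.6331;  N(d₂) = N(-0.14) = 0.4443
C = 434·0.9608·0.6331 − 424·0.9371·0.4443 = 263.9946 − 176.5339 = 87.4607

£87.46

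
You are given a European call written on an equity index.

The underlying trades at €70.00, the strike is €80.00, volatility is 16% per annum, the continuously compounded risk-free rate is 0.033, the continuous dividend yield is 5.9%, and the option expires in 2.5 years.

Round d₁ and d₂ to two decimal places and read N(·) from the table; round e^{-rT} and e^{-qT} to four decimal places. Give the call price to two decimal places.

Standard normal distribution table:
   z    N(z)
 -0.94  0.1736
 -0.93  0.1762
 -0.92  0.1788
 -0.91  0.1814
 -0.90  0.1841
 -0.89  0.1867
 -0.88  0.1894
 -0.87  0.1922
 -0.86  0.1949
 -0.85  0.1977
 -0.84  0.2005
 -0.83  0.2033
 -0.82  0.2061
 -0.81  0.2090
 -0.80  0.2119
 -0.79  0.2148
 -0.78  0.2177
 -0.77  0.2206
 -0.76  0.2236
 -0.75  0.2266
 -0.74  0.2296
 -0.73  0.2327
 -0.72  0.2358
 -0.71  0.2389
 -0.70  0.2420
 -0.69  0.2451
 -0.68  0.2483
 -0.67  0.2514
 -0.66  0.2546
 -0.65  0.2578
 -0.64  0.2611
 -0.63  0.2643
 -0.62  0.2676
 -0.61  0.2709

€2.02

σ√T = 0.16·√2.5 = 0.2530
d₁ = [ln(70/80) + (0.033 − 0.059 + 0.16²/2)·2.5] / 0.2530 = [-0.1335 − 0.0330] / 0.2530 = -0.6583 which rounds to -0.66
d₂ = d₁ − σ√T = -0.6583 − 0.2530 = -0.9113 which rounds to -0.91
exp(−qT) = exp(−0.059·2.5) = 0.8629;  exp(−rT) = exp(−0.033·2.5) = 0.9208
N(d₁) = N(-0.66) = 0.2546;  N(d₂) = N(-0.91) = 0.1814
C = 70·0.8629·0.2546 − 80·0.9208·0.1814 = 15.3786 − 13.3626 = 2.0160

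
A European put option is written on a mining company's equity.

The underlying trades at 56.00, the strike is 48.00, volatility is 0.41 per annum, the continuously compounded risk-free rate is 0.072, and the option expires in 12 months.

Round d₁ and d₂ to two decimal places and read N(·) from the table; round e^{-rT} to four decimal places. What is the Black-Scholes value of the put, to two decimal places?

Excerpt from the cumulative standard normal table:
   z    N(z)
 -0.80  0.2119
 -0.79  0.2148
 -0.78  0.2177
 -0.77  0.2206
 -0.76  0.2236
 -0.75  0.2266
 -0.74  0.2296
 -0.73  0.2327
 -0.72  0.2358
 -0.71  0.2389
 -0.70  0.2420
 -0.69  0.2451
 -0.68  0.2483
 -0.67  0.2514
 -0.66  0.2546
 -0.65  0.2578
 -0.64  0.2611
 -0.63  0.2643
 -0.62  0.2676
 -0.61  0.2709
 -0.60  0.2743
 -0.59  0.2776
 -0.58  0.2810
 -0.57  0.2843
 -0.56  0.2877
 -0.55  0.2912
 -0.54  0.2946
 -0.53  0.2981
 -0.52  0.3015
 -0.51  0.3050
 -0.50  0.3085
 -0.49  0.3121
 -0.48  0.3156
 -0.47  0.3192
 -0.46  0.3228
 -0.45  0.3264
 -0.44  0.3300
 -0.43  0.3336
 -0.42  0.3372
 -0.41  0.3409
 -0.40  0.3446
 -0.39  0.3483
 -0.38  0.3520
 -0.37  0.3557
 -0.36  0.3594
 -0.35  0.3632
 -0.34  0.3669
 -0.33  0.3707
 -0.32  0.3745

3.70

σ√T = 0.41 × 1.0000 = 0.4100
d₁ = [ln(56/48) + (0.072 + ½·0.41²)·1] / (σ√T) = (0.1542 + 0.1560) / 0.4100 = 0.7566 ≈ 0.76
d₂ = 0.7566 − 0.4100 = 0.3466 ≈ 0.35
e^(−rT) = e^(−0.072·1) = 0.9305
P = 48·0.9305·N(-0.35) − 56·N(-0.76) = 48·0.9305·0.3632 − 56·0.2236 = 16.2220 − 12.5216 = 3.7004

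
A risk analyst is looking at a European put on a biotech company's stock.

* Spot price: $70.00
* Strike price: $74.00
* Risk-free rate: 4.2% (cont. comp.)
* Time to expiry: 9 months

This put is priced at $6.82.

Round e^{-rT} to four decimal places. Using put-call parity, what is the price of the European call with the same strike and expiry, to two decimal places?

exp(−rT) = exp(−0.042·0.75) = 0.9690
Put-call parity: C − P = S − K·e^(−rT) = 70 − 74·0.9690 = 70 − 71.7060 = -1.7060
C = P + (C − P) = 6.82 + (-1.7060) = 5.1140

$5.11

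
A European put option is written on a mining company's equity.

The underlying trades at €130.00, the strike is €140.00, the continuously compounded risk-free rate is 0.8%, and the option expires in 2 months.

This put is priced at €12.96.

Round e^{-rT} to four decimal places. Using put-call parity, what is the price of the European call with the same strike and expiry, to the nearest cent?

e^(−rT) = e^(−0.008·0.1667) = 0.9987
Put-call parity: C − P = S − K·e^(−rT) = 130 − 140·0.9987 = 130 − 139.8180 = -9.8180
C = P + (C − P) = 12.96 + (-9.8180) = 3.1420

€3.14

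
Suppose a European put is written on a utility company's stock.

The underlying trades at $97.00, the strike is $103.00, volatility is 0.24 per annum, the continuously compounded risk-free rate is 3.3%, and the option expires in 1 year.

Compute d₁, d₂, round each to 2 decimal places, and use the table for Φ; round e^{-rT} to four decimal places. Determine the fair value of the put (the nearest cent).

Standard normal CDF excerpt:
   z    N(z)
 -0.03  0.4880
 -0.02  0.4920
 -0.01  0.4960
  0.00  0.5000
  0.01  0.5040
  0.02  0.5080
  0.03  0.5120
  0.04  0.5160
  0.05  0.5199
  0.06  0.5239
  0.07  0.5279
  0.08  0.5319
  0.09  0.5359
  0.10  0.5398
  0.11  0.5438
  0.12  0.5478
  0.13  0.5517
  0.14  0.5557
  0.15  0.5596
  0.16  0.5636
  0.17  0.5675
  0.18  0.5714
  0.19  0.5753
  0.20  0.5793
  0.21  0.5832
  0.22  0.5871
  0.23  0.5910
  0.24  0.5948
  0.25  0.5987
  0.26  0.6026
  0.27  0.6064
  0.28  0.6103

$10.78

σ√T = 0.24 × 1.0000 = 0.2400
d₁ = [ln(97/103) + (0.033 + 0.24²/2)·1] / 0.2400 = [-0.0600 + 0.0618] / 0.2400 = 0.0074 ⇒ 0.01
d₂ = d₁ − σ√T = 0.0074 − 0.2400 = -0.2326 ⇒ -0.23
exp(−rT) = exp(−0.033·1) = 0.9675
N(−d₂) = N(0.23) = 0.5910;  N(−d₁) = N(-0.01) = 0.4960
P = 103·0.9675·0.5910 − 97·0.4960 = 58.8946 − 48.1120 = 10.7826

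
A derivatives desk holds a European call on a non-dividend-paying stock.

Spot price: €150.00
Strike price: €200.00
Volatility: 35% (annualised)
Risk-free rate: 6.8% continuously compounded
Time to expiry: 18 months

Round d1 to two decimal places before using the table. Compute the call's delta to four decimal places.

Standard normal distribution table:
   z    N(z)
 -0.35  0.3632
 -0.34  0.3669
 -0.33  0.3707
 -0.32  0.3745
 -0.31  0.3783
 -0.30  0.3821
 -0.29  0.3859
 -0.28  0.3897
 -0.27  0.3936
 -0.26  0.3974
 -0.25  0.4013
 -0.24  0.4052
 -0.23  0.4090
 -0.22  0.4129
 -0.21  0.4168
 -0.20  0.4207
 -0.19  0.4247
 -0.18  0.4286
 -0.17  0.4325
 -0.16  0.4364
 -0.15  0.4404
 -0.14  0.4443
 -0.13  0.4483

0.4129

σ√T = 0.35·√1.5 = 0.4287
ln(S/K) + (r + σ²/2)T = ln(150/200) + (0.068 + 0.35²/2)·1.5 = -0.2877 + 0.1939 = -0.0938
d₁ = -0.0938 / 0.4287 = -0.2188 → -0.22
N(d₁) = N(-0.22) = 0.4129
Δ_call = N(d₁) = 0.4129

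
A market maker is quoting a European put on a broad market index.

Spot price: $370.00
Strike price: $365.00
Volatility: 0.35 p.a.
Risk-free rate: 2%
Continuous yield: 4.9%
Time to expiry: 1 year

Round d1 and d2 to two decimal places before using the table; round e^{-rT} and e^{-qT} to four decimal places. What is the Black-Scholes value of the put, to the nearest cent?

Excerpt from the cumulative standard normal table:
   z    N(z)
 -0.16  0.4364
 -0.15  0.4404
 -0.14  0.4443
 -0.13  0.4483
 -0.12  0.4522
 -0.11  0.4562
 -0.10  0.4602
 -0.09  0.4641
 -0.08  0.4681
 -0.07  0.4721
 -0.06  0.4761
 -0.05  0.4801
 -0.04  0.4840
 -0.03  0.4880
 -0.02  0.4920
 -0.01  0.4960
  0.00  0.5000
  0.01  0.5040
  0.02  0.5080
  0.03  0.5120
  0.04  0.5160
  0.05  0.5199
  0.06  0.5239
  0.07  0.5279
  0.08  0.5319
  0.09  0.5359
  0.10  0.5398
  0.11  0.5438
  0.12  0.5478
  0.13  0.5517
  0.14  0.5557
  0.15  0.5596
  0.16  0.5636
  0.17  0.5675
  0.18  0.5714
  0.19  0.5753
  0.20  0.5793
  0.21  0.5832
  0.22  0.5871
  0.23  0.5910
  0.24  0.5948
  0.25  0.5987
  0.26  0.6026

$52.11

T = 1;  σ√T = 0.3500
d₁ = [ln(370/365) + (0.02 − 0.049 + 0.35²/2)·1] / 0.3500 = [0.0136 + 0.0322] / 0.3500 = 0.1310 ≈ 0.13
d₂ = d₁ − σ√T = 0.1310 − 0.3500 = -0.2190 ≈ -0.22
exp(−qT) = exp(−0.049·1) = 0.9522;  exp(−rT) = exp(−0.02·1) = 0.9802
P = 365·0.9802·N(0.22) − 370·0.9522·N(-0.13) = 365·0.9802·0.5871 − 370·0.9522·0.4483 = 210.0485 − 157.9424 = 52.1062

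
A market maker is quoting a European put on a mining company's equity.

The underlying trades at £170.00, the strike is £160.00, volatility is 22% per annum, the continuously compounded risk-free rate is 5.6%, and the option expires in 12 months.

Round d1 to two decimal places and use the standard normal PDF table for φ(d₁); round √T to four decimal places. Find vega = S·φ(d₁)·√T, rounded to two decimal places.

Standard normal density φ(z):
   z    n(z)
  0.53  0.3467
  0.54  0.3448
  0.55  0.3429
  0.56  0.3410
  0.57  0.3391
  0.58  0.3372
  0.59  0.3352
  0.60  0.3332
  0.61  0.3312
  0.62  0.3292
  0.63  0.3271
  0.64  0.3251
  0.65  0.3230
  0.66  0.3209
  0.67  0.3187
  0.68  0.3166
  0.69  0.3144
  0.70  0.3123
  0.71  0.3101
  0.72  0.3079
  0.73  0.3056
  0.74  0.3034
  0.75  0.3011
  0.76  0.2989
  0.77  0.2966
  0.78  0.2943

55.27

σ√T = 0.22 × 1.0000 = 0.2200
ln(S/K) + (r + σ²/2)T = ln(170/160) + (0.056 + 0.22²/2)·1 = 0.0606 + 0.0802 = 0.1408
d₁ = 0.1408 / 0.2200 = 0.6401 ≈ 0.64
√T = √1 = 1.0000
φ(d₁) = φ(0.64) = 0.3251
vega = S·φ(d₁)·√T = 170·0.3251·1.0000 = 55.2670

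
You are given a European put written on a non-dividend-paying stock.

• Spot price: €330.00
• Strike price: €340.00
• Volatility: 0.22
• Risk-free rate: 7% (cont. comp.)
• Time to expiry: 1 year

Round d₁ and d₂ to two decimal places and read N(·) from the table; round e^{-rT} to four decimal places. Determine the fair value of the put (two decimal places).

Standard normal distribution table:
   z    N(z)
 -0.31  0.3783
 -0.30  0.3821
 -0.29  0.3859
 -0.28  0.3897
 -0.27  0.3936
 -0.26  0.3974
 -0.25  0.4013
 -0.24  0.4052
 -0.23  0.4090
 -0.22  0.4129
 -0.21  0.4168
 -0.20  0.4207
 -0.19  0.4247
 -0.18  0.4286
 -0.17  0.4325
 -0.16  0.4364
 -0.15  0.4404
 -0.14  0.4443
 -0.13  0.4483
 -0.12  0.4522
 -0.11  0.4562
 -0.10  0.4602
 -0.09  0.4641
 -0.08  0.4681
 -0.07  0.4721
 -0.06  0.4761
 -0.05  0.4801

σ√T = 0.22 × 1.0000 = 0.2200
d₁ = [ln(330/340) + (0.07 + ½·0.22²)·1] / (σ√T) = (-0.0299 + 0.0942) / 0.2200 = 0.2925 which rounds to 0.29
d₂ = 0.2925 − 0.2200 = 0.0725 which rounds to 0.07
e^(−rT) = e^(−0.07·1) = 0.9324
P = 340·0.9324·N(-0.07) − 330·N(-0.29) = 340·0.9324·0.4721 − 330·0.3859 = 149.6633 − 127.3470 = 22.3163

€22.32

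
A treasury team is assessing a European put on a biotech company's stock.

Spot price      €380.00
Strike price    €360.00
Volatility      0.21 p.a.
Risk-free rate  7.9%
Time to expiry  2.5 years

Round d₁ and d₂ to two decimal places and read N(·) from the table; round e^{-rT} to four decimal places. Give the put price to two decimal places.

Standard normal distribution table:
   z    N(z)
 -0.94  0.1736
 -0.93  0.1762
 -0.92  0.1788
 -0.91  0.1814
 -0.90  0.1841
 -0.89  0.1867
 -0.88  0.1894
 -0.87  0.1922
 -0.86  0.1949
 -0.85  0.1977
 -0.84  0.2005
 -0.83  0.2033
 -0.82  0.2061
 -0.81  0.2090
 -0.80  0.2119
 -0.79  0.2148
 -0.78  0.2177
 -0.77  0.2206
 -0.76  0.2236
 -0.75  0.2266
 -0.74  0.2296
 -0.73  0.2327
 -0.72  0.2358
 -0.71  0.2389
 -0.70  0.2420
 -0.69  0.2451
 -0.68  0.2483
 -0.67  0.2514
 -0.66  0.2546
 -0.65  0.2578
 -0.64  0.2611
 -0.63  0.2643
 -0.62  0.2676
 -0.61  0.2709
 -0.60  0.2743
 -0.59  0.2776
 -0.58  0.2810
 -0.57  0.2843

T = 2.5;  σ√T = 0.3320
ln(S/K) + (r + σ²/2)T = ln(380/360) + (0.079 + 0.21²/2)·2.5 = 0.0541 + 0.2526 = 0.3067
d₁ = 0.3067 / 0.3320 = 0.9237 which rounds to 0.92
d₂ = d₁ − σ√T = 0.9237 − 0.3320 = 0.5916 which rounds to 0.59
e^(−rT) = e^(−0.079·2.5) = 0.8208
N(−d₂) = N(-0.59) = 0.2776;  N(−d₁) = N(-0.92) = 0.1788
P = 360·0.8208·0.2776 − 380·0.1788 = 82.0275 − 67.9440 = 14.0835

€14.08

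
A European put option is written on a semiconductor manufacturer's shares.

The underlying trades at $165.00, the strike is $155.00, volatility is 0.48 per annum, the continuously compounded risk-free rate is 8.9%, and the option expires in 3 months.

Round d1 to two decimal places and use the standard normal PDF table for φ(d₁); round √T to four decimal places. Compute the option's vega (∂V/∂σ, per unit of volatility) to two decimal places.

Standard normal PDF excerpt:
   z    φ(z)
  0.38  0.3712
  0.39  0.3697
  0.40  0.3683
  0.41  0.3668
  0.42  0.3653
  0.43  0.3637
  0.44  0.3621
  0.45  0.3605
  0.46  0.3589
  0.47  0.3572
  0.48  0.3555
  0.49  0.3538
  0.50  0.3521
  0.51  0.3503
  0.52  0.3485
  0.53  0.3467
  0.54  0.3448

29.47

σ√T = 0.48 × 0.5000 = 0.2400
d₁ = [ln(165/155) + (0.089 + 0.48²/2)·0.25] / 0.2400 = [0.0625 + 0.0510] / 0.2400 = 0.4732 → 0.47
√T = √0.25 = 0.5000
φ(d₁) = φ(0.47) = 0.3572
vega = S·φ(d₁)·√T = 165·0.3572·0.5000 = 29.4690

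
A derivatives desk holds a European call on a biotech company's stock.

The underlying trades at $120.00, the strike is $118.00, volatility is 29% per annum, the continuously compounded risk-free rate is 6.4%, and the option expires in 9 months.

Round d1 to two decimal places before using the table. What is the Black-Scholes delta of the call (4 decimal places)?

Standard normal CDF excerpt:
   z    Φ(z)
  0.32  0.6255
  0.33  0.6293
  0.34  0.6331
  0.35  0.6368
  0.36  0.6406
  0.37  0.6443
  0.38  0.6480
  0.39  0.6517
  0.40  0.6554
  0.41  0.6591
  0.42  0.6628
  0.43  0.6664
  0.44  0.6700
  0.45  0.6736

σ√T = 0.29·√0.75 = 0.2511
d₁ = [ln(120/118) + (0.064 + 0.29²/2)·0.75] / 0.2511 = [0.0168 + 0.0795] / 0.2511 = 0.3836 ≈ 0.38
N(d₁) = N(0.38) = 0.6480
Δ_call = N(d₁) = 0.6480

0.6480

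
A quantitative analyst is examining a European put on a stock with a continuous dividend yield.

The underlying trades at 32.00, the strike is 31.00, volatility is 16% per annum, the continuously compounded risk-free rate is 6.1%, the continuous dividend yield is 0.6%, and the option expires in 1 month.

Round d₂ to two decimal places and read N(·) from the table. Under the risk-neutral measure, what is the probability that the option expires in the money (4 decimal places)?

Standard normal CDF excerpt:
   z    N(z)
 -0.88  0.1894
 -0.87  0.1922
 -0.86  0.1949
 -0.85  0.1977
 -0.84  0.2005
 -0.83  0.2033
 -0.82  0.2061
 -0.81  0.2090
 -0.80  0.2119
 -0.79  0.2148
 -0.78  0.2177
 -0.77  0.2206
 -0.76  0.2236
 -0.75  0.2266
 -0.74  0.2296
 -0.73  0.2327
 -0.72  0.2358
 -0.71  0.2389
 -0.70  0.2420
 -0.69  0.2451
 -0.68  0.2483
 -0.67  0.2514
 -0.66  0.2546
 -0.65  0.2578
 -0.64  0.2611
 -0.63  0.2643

0.2236

σ√T = 0.16 × 0.2887 = 0.0462
d₁ = [ln(32/31) + (0.061 − 0.006 + ½·0.16²)·0.08333] / (σ√T) = (0.0317 + 0.0056) / 0.0462 = 0.8097 ⇒ 0.81
d₂ = 0.8097 − 0.0462 = 0.7635 ⇒ 0.76
Risk-neutral Pr[S_T < K] = N(−d₂) = N(-0.76) = 0.2236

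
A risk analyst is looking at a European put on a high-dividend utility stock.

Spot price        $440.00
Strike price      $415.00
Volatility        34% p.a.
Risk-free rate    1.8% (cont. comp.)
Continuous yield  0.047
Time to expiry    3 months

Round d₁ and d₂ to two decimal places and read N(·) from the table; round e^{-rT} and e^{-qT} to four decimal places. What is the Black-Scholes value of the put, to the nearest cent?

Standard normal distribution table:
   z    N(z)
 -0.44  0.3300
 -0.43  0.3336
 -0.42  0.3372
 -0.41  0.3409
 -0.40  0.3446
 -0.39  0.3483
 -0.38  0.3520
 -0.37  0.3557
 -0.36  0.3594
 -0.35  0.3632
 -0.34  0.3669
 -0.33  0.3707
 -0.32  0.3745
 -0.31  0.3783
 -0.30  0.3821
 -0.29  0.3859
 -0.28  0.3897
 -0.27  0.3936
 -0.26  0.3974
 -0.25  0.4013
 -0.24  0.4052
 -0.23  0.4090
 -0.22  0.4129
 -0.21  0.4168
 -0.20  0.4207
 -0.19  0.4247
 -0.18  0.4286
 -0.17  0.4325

σ√T = 0.34 × 0.5000 = 0.1700
d₁ = [ln(440/415) + (0.018 − 0.047 + 0.34²/2)·0.25] / 0.1700 = [0.0585 + 0.0072] / 0.1700 = 0.3864 ⇒ 0.39
d₂ = d₁ − σ√T = 0.3864 − 0.1700 = 0.2164 ⇒ 0.22
exp(−qT) = exp(−0.047·0.25) = 0.9883;  exp(−rT) = exp(−0.018·0.25) = 0.9955
N(−d₂) = N(-0.22) = 0.4129;  N(−d₁) = N(-0.39) = 0.3483
P = 415·0.9955·0.4129 − 440·0.9883·0.3483 = 170.5824 − 151.4590 = 19.1235

$19.12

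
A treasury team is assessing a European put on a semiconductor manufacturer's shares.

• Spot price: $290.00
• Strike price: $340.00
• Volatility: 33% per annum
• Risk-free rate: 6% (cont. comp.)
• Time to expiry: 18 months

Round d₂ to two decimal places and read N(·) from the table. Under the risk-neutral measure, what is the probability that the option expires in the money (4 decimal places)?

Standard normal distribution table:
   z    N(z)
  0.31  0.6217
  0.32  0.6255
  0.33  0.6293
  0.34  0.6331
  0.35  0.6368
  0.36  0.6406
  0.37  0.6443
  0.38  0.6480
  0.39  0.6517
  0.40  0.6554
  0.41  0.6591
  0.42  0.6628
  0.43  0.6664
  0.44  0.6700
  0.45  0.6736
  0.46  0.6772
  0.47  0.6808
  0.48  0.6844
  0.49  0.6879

0.6443

σ√T = 0.33 × 1.2247 = 0.4042
d₁ = [ln(290/340) + (0.06 + 0.33²/2)·1.5] / 0.4042 = [-0.1591 + 0.1717] / 0.4042 = 0.0312 which rounds to 0.03
d₂ = d₁ − σ√T = 0.0312 − 0.4042 = -0.3730 which rounds to -0.37
Risk-neutral Pr[S_T < K] = N(−d₂) = N(0.37) = 0.6443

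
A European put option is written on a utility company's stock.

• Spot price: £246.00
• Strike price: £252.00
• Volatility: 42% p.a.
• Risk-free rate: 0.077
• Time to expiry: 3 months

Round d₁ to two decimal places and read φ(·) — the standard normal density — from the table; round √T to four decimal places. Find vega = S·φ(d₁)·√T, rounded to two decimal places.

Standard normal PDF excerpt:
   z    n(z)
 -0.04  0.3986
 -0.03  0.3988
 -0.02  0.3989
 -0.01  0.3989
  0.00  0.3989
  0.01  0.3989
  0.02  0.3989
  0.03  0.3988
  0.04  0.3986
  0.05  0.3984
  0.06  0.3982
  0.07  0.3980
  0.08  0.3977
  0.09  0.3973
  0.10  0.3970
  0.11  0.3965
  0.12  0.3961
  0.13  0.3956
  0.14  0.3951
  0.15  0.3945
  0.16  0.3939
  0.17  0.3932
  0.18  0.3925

σ√T = 0.42 × 0.5000 = 0.2100
d₁ = [ln(246/252) + (0.077 + 0.42²/2)·0.25] / 0.2100 = [-0.0241 + 0.0413] / 0.2100 = 0.0819 ≈ 0.08
√T = √0.25 = 0.5000
φ(d₁) = φ(0.08) = 0.3977
vega = S·φ(d₁)·√T = 246·0.3977·0.5000 = 48.9171
(The call has the same vega.)

48.92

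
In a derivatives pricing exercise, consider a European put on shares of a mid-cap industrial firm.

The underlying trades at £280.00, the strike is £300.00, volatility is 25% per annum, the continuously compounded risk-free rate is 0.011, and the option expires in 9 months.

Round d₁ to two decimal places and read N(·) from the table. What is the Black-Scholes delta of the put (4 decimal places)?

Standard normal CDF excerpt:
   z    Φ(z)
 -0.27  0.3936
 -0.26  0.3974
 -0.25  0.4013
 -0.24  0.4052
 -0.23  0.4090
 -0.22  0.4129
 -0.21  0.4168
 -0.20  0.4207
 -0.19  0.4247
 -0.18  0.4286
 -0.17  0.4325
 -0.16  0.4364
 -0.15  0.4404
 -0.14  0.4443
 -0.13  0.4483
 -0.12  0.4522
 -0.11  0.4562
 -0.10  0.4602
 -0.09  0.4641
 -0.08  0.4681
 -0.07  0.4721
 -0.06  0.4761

-0.5675

σ√T = 0.25·√0.75 = 0.2165
d₁ = [ln(280/300) + (0.011 + ½·0.25²)·0.75] / (σ√T) = (-0.0690 + 0.0317) / 0.2165 = -0.1723 → -0.17
N(d₁) = N(-0.17) = 0.4325
Δ_put = N(d₁) − 1 = 0.4325 − 1 = -0.5675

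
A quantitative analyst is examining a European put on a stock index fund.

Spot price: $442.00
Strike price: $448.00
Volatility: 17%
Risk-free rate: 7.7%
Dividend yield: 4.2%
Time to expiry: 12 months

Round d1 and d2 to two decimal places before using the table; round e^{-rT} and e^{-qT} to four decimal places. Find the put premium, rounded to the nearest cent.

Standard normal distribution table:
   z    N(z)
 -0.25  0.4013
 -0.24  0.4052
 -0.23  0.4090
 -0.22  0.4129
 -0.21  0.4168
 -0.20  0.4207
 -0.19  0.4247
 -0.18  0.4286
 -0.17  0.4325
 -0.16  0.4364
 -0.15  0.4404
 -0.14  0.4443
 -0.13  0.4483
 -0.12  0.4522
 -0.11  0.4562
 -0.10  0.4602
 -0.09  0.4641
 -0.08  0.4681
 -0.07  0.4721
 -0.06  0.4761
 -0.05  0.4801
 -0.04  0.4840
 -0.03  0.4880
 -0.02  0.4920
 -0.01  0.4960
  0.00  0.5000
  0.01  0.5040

$24.11

σ√T = 0.17·√1 = 0.1700
ln(S/K) + (r − q + σ²/2)T = ln(442/448) + (0.077 − 0.042 + 0.17²/2)·1 = -0.0135 + 0.0495 = 0.0360
d₁ = 0.0360 / 0.1700 = 0.2116 ≈ 0.21
d₂ = d₁ − σ√T = 0.2116 − 0.1700 = 0.0416 ≈ 0.04
exp(−qT) = exp(−0.042·1) = 0.9589;  exp(−rT) = exp(−0.077·1) = 0.9259
N(−d₂) = N(-0.04) = 0.4840;  N(−d₁) = N(-0.21) = 0.4168
P = 448·0.9259·0.4840 − 442·0.9589·0.4168 = 200.7647 − 176.6539 = 24.1108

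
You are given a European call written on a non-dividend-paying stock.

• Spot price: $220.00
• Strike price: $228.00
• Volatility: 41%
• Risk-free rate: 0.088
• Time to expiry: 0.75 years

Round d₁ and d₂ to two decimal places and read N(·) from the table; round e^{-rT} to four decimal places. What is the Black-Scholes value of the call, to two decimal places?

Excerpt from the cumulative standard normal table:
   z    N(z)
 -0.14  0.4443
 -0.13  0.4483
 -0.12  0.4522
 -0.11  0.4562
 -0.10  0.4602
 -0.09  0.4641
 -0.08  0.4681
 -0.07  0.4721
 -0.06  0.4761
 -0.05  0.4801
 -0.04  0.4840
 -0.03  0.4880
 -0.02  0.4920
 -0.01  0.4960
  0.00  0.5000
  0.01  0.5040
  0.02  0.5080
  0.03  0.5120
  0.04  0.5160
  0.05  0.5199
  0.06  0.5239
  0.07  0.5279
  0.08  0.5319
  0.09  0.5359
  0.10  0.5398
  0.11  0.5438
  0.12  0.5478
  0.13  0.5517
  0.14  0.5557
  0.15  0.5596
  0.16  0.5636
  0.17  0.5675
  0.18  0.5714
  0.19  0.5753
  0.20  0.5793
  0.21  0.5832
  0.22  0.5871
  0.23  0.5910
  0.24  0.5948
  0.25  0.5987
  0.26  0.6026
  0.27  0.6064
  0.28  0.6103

$33.52

σ√T = 0.41·√0.75 = 0.3551
ln(S/K) + (r + σ²/2)T = ln(220/228) + (0.088 + 0.41²/2)·0.75 = -0.0357 + 0.1290 = 0.0933
d₁ = 0.0933 / 0.3551 = 0.2628 ⇒ 0.26
d₂ = d₁ − σ√T = 0.2628 − 0.3551 = -0.0923 ⇒ -0.09
exp(−rT) = exp(−0.088·0.75) = 0.9361
C = 220·N(0.26) − 228·0.9361·N(-0.09) = 220·0.6026 − 228·0.9361·0.4641 = 132.5720 − 99.0532 = 33.5188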